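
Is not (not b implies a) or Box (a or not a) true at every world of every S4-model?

Tableau for the negation not (not (not b implies a) or Box (a or not a)):
1. not (not (not b implies a) or Box (a or not a)), 0
2. not b implies a, 0   [neg-or-rule on 1]
3. not Box (a or not a), 0   [neg-or-rule on 1]
4. a, 0   [implies-rule on 2 (branches; this branch)]
5. not (a or not a), 1   [neg-Box-rule on 3: fresh world 1, 0R1]
6. not a, 1   [neg-or-rule on 5]
7. a, 1   [neg-or-rule on 5]
Accessibility: 0R0, 0R1, 1R1
Branch closes: a and not a both at 1.
All branches of the negation close; one closing branch shown above.

Valid in S4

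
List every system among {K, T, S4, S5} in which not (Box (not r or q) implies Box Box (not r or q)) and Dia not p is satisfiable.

S4-tableau for the formula:
1. not (Box (not r or q) implies Box Box (not r or q)) and Dia not p, 0
2. not (Box (not r or q) implies Box Box (not r or q)), 0   [and-rule on 1]
3. Dia not p, 0   [and-rule on 1]
4. Box (not r or q), 0   [neg-implies-rule on 2]
5. not Box Box (not r or q), 0   [neg-implies-rule on 2]
6. not r or q, 0   [Box-rule on 4 via 0R0]
7. q, 0   [or-rule on 6 (branches; this branch)]
8. not p, 1   [Dia-rule on 3: fresh world 1, 0R1]
9. not r or q, 1   [Box-rule on 4 via 0R1]
10. q, 1   [or-rule on 9 (branches; this branch)]
11. not Box (not r or q), 2   [neg-Box-rule on 5: fresh world 2, 0R2]
12. not r or q, 2   [Box-rule on 4 via 0R2]
13. q, 2   [or-rule on 12 (branches; this branch)]
14. not (not r or q), 3   [neg-Box-rule on 11: fresh world 3, 2R3]
15. r, 3   [neg-or-rule on 14]
16. not q, 3   [neg-or-rule on 14]
17. not r or q, 3   [Box-rule on 4 via 0R3]
18. q, 3   [or-rule on 17 (branches; this branch)]
Accessibility: 0R0, 0R1, 0R2, 0R3, 1R1, 2R2, 2R3, 3R3
Branch closes: q and not q both at 3.
Every branch closes (one shown): unsatisfiable in S4, hence also in S5 (every S5-frame is an S4-frame).
T-tableau for the formula:
1. not (Box (not r or q) implies Box Box (not r or q)) and Dia not p, 0
2. not (Box (not r or q) implies Box Box (not r or q)), 0   [and-rule on 1]
3. Dia not p, 0   [and-rule on 1]
4. Box (not r or q), 0   [neg-implies-rule on 2]
5. not Box Box (not r or q), 0   [neg-implies-rule on 2]
6. not r or q, 0   [Box-rule on 4 via 0R0]
7. q, 0   [or-rule on 6 (branches; this branch)]
8. not p, 1   [Dia-rule on 3: fresh world 1, 0R1]
9. not r or q, 1   [Box-rule on 4 via 0R1]
10. q, 1   [or-rule on 9 (branches; this branch)]
11. not Box (not r or q), 2   [neg-Box-rule on 5: fresh world 2, 0R2]
12. not r or q, 2   [Box-rule on 4 via 0R2]
13. q, 2   [or-rule on 12 (branches; this branch)]
14. not (not r or q), 3   [neg-Box-rule on 11: fresh world 3, 2R3]
15. r, 3   [neg-or-rule on 14]
16. not q, 3   [neg-or-rule on 14]
Accessibility: 0R0, 0R1, 0R2, 1R1, 2R2, 2R3, 3R3
Complete open branch: satisfiable in T, hence also in K (this T-model is also a K-model).

K, T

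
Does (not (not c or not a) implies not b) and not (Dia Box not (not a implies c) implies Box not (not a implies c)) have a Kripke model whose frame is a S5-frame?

Unsatisfiable

1. (not (not c or not a) implies not b) and not (Dia Box not (not a implies c) implies Box not (not a implies c)), w0
2. not (not c or not a) implies not b, w0
3. not (Dia Box not (not a implies c) implies Box not (not a implies c)), w0
4. Dia Box not (not a implies c), w0
5. not Box not (not a implies c), w0
6. not c or not a, w0
7. not a, w0
8. Box not (not a implies c), w1
9. not (not a implies c), w0
10. not c, w0
11. not (not a implies c), w1
12. not a, w1
13. not c, w1
14. not a implies c, w2
15. not (not a implies c), w2
16. not a, w2
17. not c, w2
18. c, w2
Accessibility: w0Rw0, w0Rw1, w0Rw2, w1Rw0, w1Rw1, w1Rw2, w2Rw0, w2Rw1, w2Rw2
Branch closes: c and not c both at w2.
(One branch shown.) All branches close.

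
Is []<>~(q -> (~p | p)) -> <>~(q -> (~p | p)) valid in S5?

Yes, valid

Tableau for the negation ~([]<>~(q -> (~p | p)) -> <>~(q -> (~p | p))):
1. ~([]<>~(q -> (~p | p)) -> <>~(q -> (~p | p))), w0
2. []<>~(q -> (~p | p)), w0
3. ~<>~(q -> (~p | p)), w0
4. <>~(q -> (~p | p)), w0
5. q -> (~p | p), w0
6. ~p | p, w0
7. p, w0
8. ~(q -> (~p | p)), w1
9. q, w1
10. ~(~p | p), w1
11. p, w1
12. ~p, w1
Accessibility: w0Rw0, w0Rw1, w1Rw0, w1Rw1
Branch closes: p and ~p both at w1.
Every branch of the negation's tableau closes; the branch above is one of them.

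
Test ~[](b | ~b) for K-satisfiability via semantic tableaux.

Unsatisfiable (every branch closes)

1. ~[](b | ~b), w0
2. ~(b | ~b), w1
3. ~b, w1
4. b, w1
Accessibility: w0Rw1
Branch closes: b and ~b both at w1.
All branches of the tableau close; one closing branch shown above.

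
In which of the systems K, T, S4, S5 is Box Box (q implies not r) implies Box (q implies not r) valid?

K-tableau for the negation not (Box Box (q implies not r) implies Box (q implies not r)):
1. not (Box Box (q implies not r) implies Box (q implies not r)), 0
2. Box Box (q implies not r), 0   [neg-implies-rule on 1]
3. not Box (q implies not r), 0   [neg-implies-rule on 1]
4. not (q implies not r), 1   [neg-Box-rule on 3: fresh world 1, 0R1]
5. q, 1   [neg-implies-rule on 4]
6. r, 1   [neg-implies-rule on 4]
7. Box (q implies not r), 1   [Box-rule on 2 via 0R1]
Accessibility: 0R1
Complete open branch: countermodel on a K-frame, so not valid in K.
T-tableau for the negation not (Box Box (q implies not r) implies Box (q implies not r)):
1. not (Box Box (q implies not r) implies Box (q implies not r)), 0
2. Box Box (q implies not r), 0   [neg-implies-rule on 1]
3. not Box (q implies not r), 0   [neg-implies-rule on 1]
4. Box (q implies not r), 0   [Box-rule on 2 via 0R0]
5. q implies not r, 0   [Box-rule on 4 via 0R0]
6. not r, 0   [implies-rule on 5 (branches; this branch)]
7. not (q implies not r), 1   [neg-Box-rule on 3: fresh world 1, 0R1]
8. q, 1   [neg-implies-rule on 7]
9. r, 1   [neg-implies-rule on 7]
10. Box (q implies not r), 1   [Box-rule on 2 via 0R1]
11. q implies not r, 1   [Box-rule on 4 via 0R1]
12. not r, 1   [implies-rule on 11 (branches; this branch)]
Accessibility: 0R0, 0R1, 1R1
Branch closes: r and not r both at 1.
Every branch closes (one shown): valid in T, hence also in S4, S5 (every theorem of T is a theorem of S4 and S5).

T, S4, S5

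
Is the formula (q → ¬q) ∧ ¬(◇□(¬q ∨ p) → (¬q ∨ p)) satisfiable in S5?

Unsatisfiable (every branch closes)

1. (q → ¬q) ∧ ¬(◇□(¬q ∨ p) → (¬q ∨ p)), u
2. q → ¬q, u
3. ¬(◇□(¬q ∨ p) → (¬q ∨ p)), u
4. ◇□(¬q ∨ p), u
5. ¬(¬q ∨ p), u
6. q, u
7. ¬p, u
8. ¬q, u
Accessibility: uRu
Branch closes: q and ¬q both at u.
Every branch closes; the branch above is one of them.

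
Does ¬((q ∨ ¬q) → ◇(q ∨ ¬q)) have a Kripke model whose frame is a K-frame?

Satisfiable (open branch found)

1. ¬((q ∨ ¬q) → ◇(q ∨ ¬q)), 0
2. q ∨ ¬q, 0
3. ¬◇(q ∨ ¬q), 0
4. ¬q, 0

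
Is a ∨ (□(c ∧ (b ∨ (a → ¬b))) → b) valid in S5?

Tableau for the negation ¬(a ∨ (□(c ∧ (b ∨ (a → ¬b))) → b)):
1. ¬(a ∨ (□(c ∧ (b ∨ (a → ¬b))) → b)), w0
2. ¬a, w0
3. ¬(□(c ∧ (b ∨ (a → ¬b))) → b), w0
4. □(c ∧ (b ∨ (a → ¬b))), w0
5. ¬b, w0
6. c ∧ (b ∨ (a → ¬b)), w0
7. c, w0
8. b ∨ (a → ¬b), w0
9. a → ¬b, w0
Accessibility: w0Rw0
The negation has an open branch (countermodel exists).

Invalid (countermodel exists)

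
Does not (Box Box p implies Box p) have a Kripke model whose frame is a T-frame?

1. not (Box Box p implies Box p), 0
2. Box Box p, 0   [neg-implies-rule on 1]
3. not Box p, 0   [neg-implies-rule on 1]
4. Box p, 0   [Box-rule on 2 via 0R0]
5. p, 0   [Box-rule on 4 via 0R0]
6. not p, 1   [neg-Box-rule on 3: fresh world 1, 0R1]
7. Box p, 1   [Box-rule on 2 via 0R1]
8. p, 1   [Box-rule on 4 via 0R1]
Accessibility: 0R0, 0R1, 1R1
Branch closes: p and not p both at 1.
(One branch shown.) All branches close.

No, unsatisfiable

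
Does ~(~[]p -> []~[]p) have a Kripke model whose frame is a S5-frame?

1. ~(~[]p -> []~[]p), 0
2. ~[]p, 0   [~->-rule on 1]
3. ~[]~[]p, 0   [~->-rule on 1]
4. ~p, 1   [~[]-rule on 2: fresh world 1, 0R1]
5. []p, 2   [~[]-rule on 3: fresh world 2, 0R2]
6. p, 0   [[]-rule on 5 via 2R0]
7. p, 1   [[]-rule on 5 via 2R1]
Accessibility: 0R0, 0R1, 0R2, 1R0, 1R1, 1R2, 2R0, 2R1, 2R2
Branch closes: p and ~p both at 1.
Every branch closes; the branch above is one of them.

Unsatisfiable (every branch closes)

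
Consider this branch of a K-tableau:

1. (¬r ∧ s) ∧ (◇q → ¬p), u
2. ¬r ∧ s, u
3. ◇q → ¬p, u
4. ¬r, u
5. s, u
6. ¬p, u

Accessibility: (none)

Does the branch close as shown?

Not closed

No atom appears with both signs at the same world.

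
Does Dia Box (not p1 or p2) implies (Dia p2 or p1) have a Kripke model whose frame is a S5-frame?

Yes, satisfiable

1. Dia Box (not p1 or p2) implies (Dia p2 or p1), w0
2. Dia p2 or p1, w0
3. p1, w0
Accessibility: w0Rw0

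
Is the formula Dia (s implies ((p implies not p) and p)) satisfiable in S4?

Yes, satisfiable

1. Dia (s implies ((p implies not p) and p)), u
2. s implies ((p implies not p) and p), v
3. not s, v
Accessibility: uRu, uRv, vRv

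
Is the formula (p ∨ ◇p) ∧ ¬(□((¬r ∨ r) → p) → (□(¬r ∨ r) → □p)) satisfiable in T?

1. (p ∨ ◇p) ∧ ¬(□((¬r ∨ r) → p) → (□(¬r ∨ r) → □p)), u
2. p ∨ ◇p, u
3. ¬(□((¬r ∨ r) → p) → (□(¬r ∨ r) → □p)), u
4. □((¬r ∨ r) → p), u
5. ¬(□(¬r ∨ r) → □p), u
6. □(¬r ∨ r), u
7. ¬□p, u
8. (¬r ∨ r) → p, u
9. ¬r ∨ r, u
10. ◇p, u
11. p, u
12. r, u
13. ¬p, v
14. (¬r ∨ r) → p, v
15. ¬r ∨ r, v
16. ¬(¬r ∨ r), v
17. r, v
18. ¬r, v
Accessibility: uRu, uRv, vRv
Branch closes: r and ¬r both at v.
All branches of the tableau close; one closing branch shown above.

No, unsatisfiable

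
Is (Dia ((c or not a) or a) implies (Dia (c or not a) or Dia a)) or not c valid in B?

Tableau for the negation not ((Dia ((c or not a) or a) implies (Dia (c or not a) or Dia a)) or not c):
1. not ((Dia ((c or not a) or a) implies (Dia (c or not a) or Dia a)) or not c), 0
2. not (Dia ((c or not a) or a) implies (Dia (c or not a) or Dia a)), 0   [neg-or-rule on 1]
3. c, 0   [neg-or-rule on 1]
4. Dia ((c or not a) or a), 0   [neg-implies-rule on 2]
5. not (Dia (c or not a) or Dia a), 0   [neg-implies-rule on 2]
6. not Dia (c or not a), 0   [neg-or-rule on 5]
7. not Dia a, 0   [neg-or-rule on 5]
8. not (c or not a), 0   [neg-Dia-rule on 6 via 0R0]
9. not c, 0   [neg-or-rule on 8]
10. a, 0   [neg-or-rule on 8]
Accessibility: 0R0
Branch closes: c and not c both at 0.
Every branch of the negation's tableau closes; the branch above is one of them.

Valid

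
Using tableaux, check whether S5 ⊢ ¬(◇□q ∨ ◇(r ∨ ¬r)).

No, not valid

Tableau for the negation ◇□q ∨ ◇(r ∨ ¬r):
1. ◇□q ∨ ◇(r ∨ ¬r), u
2. ◇(r ∨ ¬r), u   [∨-rule on 1 (branches; this branch)]
3. r ∨ ¬r, v   [◇-rule on 2: fresh world v, uRv]
4. ¬r, v   [∨-rule on 3 (branches; this branch)]
Accessibility: uRu, uRv, vRu, vRv
The negation has an open branch (countermodel exists).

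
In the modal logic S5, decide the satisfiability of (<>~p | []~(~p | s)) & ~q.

Satisfiable

1. (<>~p | []~(~p | s)) & ~q, u
2. <>~p | []~(~p | s), u   [&-rule on 1]
3. ~q, u   [&-rule on 1]
4. []~(~p | s), u   [|-rule on 2 (branches; this branch)]
5. ~(~p | s), u   [[]-rule on 4 via uRu]
6. p, u   [~|-rule on 5]
7. ~s, u   [~|-rule on 5]
Accessibility: uRu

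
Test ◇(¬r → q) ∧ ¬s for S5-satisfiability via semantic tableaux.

1. ◇(¬r → q) ∧ ¬s, u
2. ◇(¬r → q), u   [∧-rule on 1]
3. ¬s, u   [∧-rule on 1]
4. ¬r → q, v   [◇-rule on 2: fresh world v, uRv]
5. q, v   [→-rule on 4 (branches; this branch)]
Accessibility: uRu, uRv, vRu, vRv

Yes, satisfiable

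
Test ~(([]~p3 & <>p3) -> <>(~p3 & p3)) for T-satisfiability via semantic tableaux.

1. ~(([]~p3 & <>p3) -> <>(~p3 & p3)), u
2. []~p3 & <>p3, u
3. ~<>(~p3 & p3), u
4. []~p3, u
5. <>p3, u
6. ~(~p3 & p3), u
7. ~p3, u
8. p3, v
9. ~(~p3 & p3), v
10. ~p3, v
Accessibility: uRu, uRv, vRv
Branch closes: p3 and ~p3 both at v.
(One branch shown.) All branches close.

No, unsatisfiable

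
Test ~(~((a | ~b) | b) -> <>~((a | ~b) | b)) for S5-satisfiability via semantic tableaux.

Unsatisfiable

1. ~(~((a | ~b) | b) -> <>~((a | ~b) | b)), u
2. ~((a | ~b) | b), u   [~->-rule on 1]
3. ~<>~((a | ~b) | b), u   [~->-rule on 1]
4. ~(a | ~b), u   [~|-rule on 2]
5. ~b, u   [~|-rule on 2]
6. ~a, u   [~|-rule on 4]
7. b, u   [~|-rule on 4]
Accessibility: uRu
Branch closes: b and ~b both at u.
All branches of the tableau close; one closing branch shown above.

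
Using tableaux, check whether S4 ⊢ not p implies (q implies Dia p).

Tableau for the negation not (not p implies (q implies Dia p)):
1. not (not p implies (q implies Dia p)), u
2. not p, u
3. not (q implies Dia p), u
4. q, u
5. not Dia p, u
Accessibility: uRu
The negation has an open branch (countermodel exists).

Not valid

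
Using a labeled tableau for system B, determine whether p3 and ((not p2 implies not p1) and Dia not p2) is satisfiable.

Yes, satisfiable

1. p3 and ((not p2 implies not p1) and Dia not p2), u
2. p3, u
3. (not p2 implies not p1) and Dia not p2, u
4. not p2 implies not p1, u
5. Dia not p2, u
6. not p1, u
7. not p2, v
Accessibility: uRu, uRv, vRu, vRv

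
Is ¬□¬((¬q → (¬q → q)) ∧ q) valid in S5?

Not valid

Tableau for the negation □¬((¬q → (¬q → q)) ∧ q):
1. □¬((¬q → (¬q → q)) ∧ q), 0
2. ¬((¬q → (¬q → q)) ∧ q), 0   [□-rule on 1 via 0R0]
3. ¬q, 0   [¬∧-rule on 2 (branches; this branch)]
Accessibility: 0R0
The negation has an open branch (countermodel exists).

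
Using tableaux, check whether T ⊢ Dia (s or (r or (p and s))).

Tableau for the negation not Dia (s or (r or (p and s))):
1. not Dia (s or (r or (p and s))), w0
2. not (s or (r or (p and s))), w0
3. not s, w0
4. not (r or (p and s)), w0
5. not r, w0
6. not (p and s), w0
Accessibility: w0Rw0
The negation has an open branch (countermodel exists).

Not valid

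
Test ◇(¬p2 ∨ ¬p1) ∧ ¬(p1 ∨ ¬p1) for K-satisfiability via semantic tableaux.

Unsatisfiable (every branch closes)

1. ◇(¬p2 ∨ ¬p1) ∧ ¬(p1 ∨ ¬p1), w0
2. ◇(¬p2 ∨ ¬p1), w0
3. ¬(p1 ∨ ¬p1), w0
4. ¬p1, w0
5. p1, w0
Branch closes: p1 and ¬p1 both at w0.
(One branch shown.) All branches close.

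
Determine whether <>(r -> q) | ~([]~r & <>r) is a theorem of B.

Valid

Tableau for the negation ~(<>(r -> q) | ~([]~r & <>r)):
1. ~(<>(r -> q) | ~([]~r & <>r)), u
2. ~<>(r -> q), u
3. []~r & <>r, u
4. []~r, u
5. <>r, u
6. ~(r -> q), u
7. r, u
8. ~q, u
9. ~r, u
Accessibility: uRu
Branch closes: r and ~r both at u.
Every branch of the negation's tableau closes; the branch above is one of them.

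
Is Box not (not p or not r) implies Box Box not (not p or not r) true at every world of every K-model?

Tableau for the negation not (Box not (not p or not r) implies Box Box not (not p or not r)):
1. not (Box not (not p or not r) implies Box Box not (not p or not r)), w0
2. Box not (not p or not r), w0
3. not Box Box not (not p or not r), w0
4. not Box not (not p or not r), w1
5. not (not p or not r), w1
6. p, w1
7. r, w1
8. not p or not r, w2
9. not r, w2
Accessibility: w0Rw1, w1Rw2
The negation has an open branch (countermodel exists).

Not valid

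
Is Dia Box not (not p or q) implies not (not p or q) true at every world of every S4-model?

Tableau for the negation not (Dia Box not (not p or q) implies not (not p or q)):
1. not (Dia Box not (not p or q) implies not (not p or q)), 0
2. Dia Box not (not p or q), 0
3. not p or q, 0
4. q, 0
5. Box not (not p or q), 1
6. not (not p or q), 1
7. p, 1
8. not q, 1
Accessibility: 0R0, 0R1, 1R1
The negation has an open branch (countermodel exists).

No, not valid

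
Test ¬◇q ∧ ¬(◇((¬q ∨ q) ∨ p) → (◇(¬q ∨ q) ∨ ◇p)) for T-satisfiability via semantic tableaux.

1. ¬◇q ∧ ¬(◇((¬q ∨ q) ∨ p) → (◇(¬q ∨ q) ∨ ◇p)), u
2. ¬◇q, u
3. ¬(◇((¬q ∨ q) ∨ p) → (◇(¬q ∨ q) ∨ ◇p)), u
4. ◇((¬q ∨ q) ∨ p), u
5. ¬(◇(¬q ∨ q) ∨ ◇p), u
6. ¬◇(¬q ∨ q), u
7. ¬◇p, u
8. ¬q, u
9. ¬(¬q ∨ q), u
10. q, u
Accessibility: uRu
Branch closes: q and ¬q both at u.
(One branch shown.) All branches close.

Unsatisfiable (every branch closes)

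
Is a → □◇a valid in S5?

Tableau for the negation ¬(a → □◇a):
1. ¬(a → □◇a), 0
2. a, 0
3. ¬□◇a, 0
4. ¬◇a, 1
5. ¬a, 0
Accessibility: 0R0, 0R1, 1R0, 1R1
Branch closes: a and ¬a both at 0.
Every branch of the negation's tableau closes; the branch above is one of them.

Valid in S5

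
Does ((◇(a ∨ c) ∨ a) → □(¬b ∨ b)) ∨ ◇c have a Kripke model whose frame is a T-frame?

Satisfiable

1. ((◇(a ∨ c) ∨ a) → □(¬b ∨ b)) ∨ ◇c, w0
2. ◇c, w0
3. c, w1
Accessibility: w0Rw0, w0Rw1, w1Rw1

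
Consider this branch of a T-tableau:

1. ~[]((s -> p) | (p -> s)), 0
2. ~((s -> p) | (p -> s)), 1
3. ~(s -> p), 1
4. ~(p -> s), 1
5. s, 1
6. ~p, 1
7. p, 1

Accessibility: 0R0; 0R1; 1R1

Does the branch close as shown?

Yes, closed

Both p and ~p appear at 1.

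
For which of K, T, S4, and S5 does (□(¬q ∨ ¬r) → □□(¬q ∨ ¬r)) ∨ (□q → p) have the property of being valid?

T-tableau for the negation ¬((□(¬q ∨ ¬r) → □□(¬q ∨ ¬r)) ∨ (□q → p)):
1. ¬((□(¬q ∨ ¬r) → □□(¬q ∨ ¬r)) ∨ (□q → p)), w0
2. ¬(□(¬q ∨ ¬r) → □□(¬q ∨ ¬r)), w0   [¬∨-rule on 1]
3. ¬(□q → p), w0   [¬∨-rule on 1]
4. □(¬q ∨ ¬r), w0   [¬→-rule on 2]
5. ¬□□(¬q ∨ ¬r), w0   [¬→-rule on 2]
6. □q, w0   [¬→-rule on 3]
7. ¬p, w0   [¬→-rule on 3]
8. ¬q ∨ ¬r, w0   [□-rule on 4 via w0Rw0]
9. q, w0   [□-rule on 6 via w0Rw0]
10. ¬r, w0   [∨-rule on 8 (branches; this branch)]
11. ¬□(¬q ∨ ¬r), w1   [¬□-rule on 5: fresh world w1, w0Rw1]
12. ¬q ∨ ¬r, w1   [□-rule on 4 via w0Rw1]
13. q, w1   [□-rule on 6 via w0Rw1]
14. ¬r, w1   [∨-rule on 12 (branches; this branch)]
15. ¬(¬q ∨ ¬r), w2   [¬□-rule on 11: fresh world w2, w1Rw2]
16. q, w2   [¬∨-rule on 15]
17. r, w2   [¬∨-rule on 15]
Accessibility: w0Rw0, w0Rw1, w1Rw1, w1Rw2, w2Rw2
Complete open branch: countermodel on a T-frame, so not valid in T, nor in K (the same frame is also a K-frame).
S4-tableau for the negation ¬((□(¬q ∨ ¬r) → □□(¬q ∨ ¬r)) ∨ (□q → p)):
1. ¬((□(¬q ∨ ¬r) → □□(¬q ∨ ¬r)) ∨ (□q → p)), w0
2. ¬(□(¬q ∨ ¬r) → □□(¬q ∨ ¬r)), w0   [¬∨-rule on 1]
3. ¬(□q → p), w0   [¬∨-rule on 1]
4. □(¬q ∨ ¬r), w0   [¬→-rule on 2]
5. ¬□□(¬q ∨ ¬r), w0   [¬→-rule on 2]
6. □q, w0   [¬→-rule on 3]
7. ¬p, w0   [¬→-rule on 3]
8. ¬q ∨ ¬r, w0   [□-rule on 4 via w0Rw0]
9. q, w0   [□-rule on 6 via w0Rw0]
10. ¬r, w0   [∨-rule on 8 (branches; this branch)]
11. ¬□(¬q ∨ ¬r), w1   [¬□-rule on 5: fresh world w1, w0Rw1]
12. ¬q ∨ ¬r, w1   [□-rule on 4 via w0Rw1]
13. q, w1   [□-rule on 6 via w0Rw1]
14. ¬r, w1   [∨-rule on 12 (branches; this branch)]
15. ¬(¬q ∨ ¬r), w2   [¬□-rule on 11: fresh world w2, w1Rw2]
16. q, w2   [¬∨-rule on 15]
17. r, w2   [¬∨-rule on 15]
18. ¬q ∨ ¬r, w2   [□-rule on 4 via w0Rw2]
19. ¬r, w2   [∨-rule on 18 (branches; this branch)]
Accessibility: w0Rw0, w0Rw1, w0Rw2, w1Rw1, w1Rw2, w2Rw2
Branch closes: r and ¬r both at w2.
Every branch closes (one shown): valid in S4, hence also in S5 (every theorem of S4 is a theorem of S5).

S4, S5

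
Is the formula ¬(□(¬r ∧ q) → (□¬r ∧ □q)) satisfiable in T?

No, unsatisfiable

1. ¬(□(¬r ∧ q) → (□¬r ∧ □q)), u
2. □(¬r ∧ q), u
3. ¬(□¬r ∧ □q), u
4. ¬r ∧ q, u
5. ¬r, u
6. q, u
7. ¬□q, u
8. ¬q, v
9. ¬r ∧ q, v
10. ¬r, v
11. q, v
Accessibility: uRu, uRv, vRv
Branch closes: q and ¬q both at v.
Every branch closes; the branch above is one of them.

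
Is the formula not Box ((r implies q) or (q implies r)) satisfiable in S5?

Unsatisfiable

1. not Box ((r implies q) or (q implies r)), u
2. not ((r implies q) or (q implies r)), v
3. not (r implies q), v
4. not (q implies r), v
5. r, v
6. not q, v
7. q, v
8. not r, v
Accessibility: uRu, uRv, vRu, vRv
Branch closes: q and not q both at v.
(One branch shown.) All branches close.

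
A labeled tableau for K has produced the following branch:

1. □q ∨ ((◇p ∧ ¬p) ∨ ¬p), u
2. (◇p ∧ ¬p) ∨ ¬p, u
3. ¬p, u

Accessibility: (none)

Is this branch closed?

Not closed

There is no literal clash: for every atom and world, at most one sign appears.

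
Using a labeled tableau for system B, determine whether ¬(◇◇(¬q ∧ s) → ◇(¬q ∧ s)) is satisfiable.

Yes, satisfiable

1. ¬(◇◇(¬q ∧ s) → ◇(¬q ∧ s)), u
2. ◇◇(¬q ∧ s), u
3. ¬◇(¬q ∧ s), u
4. ¬(¬q ∧ s), u
5. ¬s, u
6. ◇(¬q ∧ s), v
7. ¬(¬q ∧ s), v
8. ¬s, v
9. ¬q ∧ s, w
10. ¬q, w
11. s, w
Accessibility: uRu, uRv, vRu, vRv, vRw, wRv, wRw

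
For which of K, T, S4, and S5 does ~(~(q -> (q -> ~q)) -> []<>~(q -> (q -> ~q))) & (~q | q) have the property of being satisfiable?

S5-tableau for the formula:
1. ~(~(q -> (q -> ~q)) -> []<>~(q -> (q -> ~q))) & (~q | q), 0
2. ~(~(q -> (q -> ~q)) -> []<>~(q -> (q -> ~q))), 0
3. ~q | q, 0
4. ~(q -> (q -> ~q)), 0
5. ~[]<>~(q -> (q -> ~q)), 0
6. q, 0
7. ~(q -> ~q), 0
8. ~<>~(q -> (q -> ~q)), 1
9. q -> (q -> ~q), 0
10. q -> (q -> ~q), 1
11. q -> ~q, 0
12. q -> ~q, 1
13. ~q, 0
Accessibility: 0R0, 0R1, 1R0, 1R1
Branch closes: q and ~q both at 0.
Every branch closes (one shown): unsatisfiable in S5.
S4-tableau for the formula:
1. ~(~(q -> (q -> ~q)) -> []<>~(q -> (q -> ~q))) & (~q | q), 0
2. ~(~(q -> (q -> ~q)) -> []<>~(q -> (q -> ~q))), 0
3. ~q | q, 0
4. ~(q -> (q -> ~q)), 0
5. ~[]<>~(q -> (q -> ~q)), 0
6. q, 0
7. ~(q -> ~q), 0
8. ~<>~(q -> (q -> ~q)), 1
9. q -> (q -> ~q), 1
10. q -> ~q, 1
11. ~q, 1
Accessibility: 0R0, 0R1, 1R1
Complete open branch: satisfiable in S4, hence also in K, T (this S4-model is also a K-model and a T-model).

K, T, S4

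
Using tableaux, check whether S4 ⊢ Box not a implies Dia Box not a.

Tableau for the negation not (Box not a implies Dia Box not a):
1. not (Box not a implies Dia Box not a), 0
2. Box not a, 0
3. not Dia Box not a, 0
4. not a, 0
5. not Box not a, 0
6. a, 1
7. not a, 1
Accessibility: 0R0, 0R1, 1R1
Branch closes: a and not a both at 1.
All branches of the negation close; one closing branch shown above.

Valid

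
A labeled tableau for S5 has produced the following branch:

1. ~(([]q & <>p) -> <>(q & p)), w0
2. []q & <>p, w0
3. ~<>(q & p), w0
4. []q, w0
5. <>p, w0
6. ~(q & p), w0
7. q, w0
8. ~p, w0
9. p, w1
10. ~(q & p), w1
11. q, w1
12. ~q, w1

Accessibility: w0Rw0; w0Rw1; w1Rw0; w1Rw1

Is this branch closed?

Both q and ~q appear at w1.

Yes, closed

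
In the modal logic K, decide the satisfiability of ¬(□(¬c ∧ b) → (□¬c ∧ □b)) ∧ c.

No, unsatisfiable

1. ¬(□(¬c ∧ b) → (□¬c ∧ □b)) ∧ c, 0
2. ¬(□(¬c ∧ b) → (□¬c ∧ □b)), 0
3. c, 0
4. □(¬c ∧ b), 0
5. ¬(□¬c ∧ □b), 0
6. ¬□b, 0
7. ¬b, 1
8. ¬c ∧ b, 1
9. ¬c, 1
10. b, 1
Accessibility: 0R1
Branch closes: b and ¬b both at 1.
(One branch shown.) All branches close.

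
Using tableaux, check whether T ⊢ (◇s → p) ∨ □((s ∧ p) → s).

Yes, valid

Tableau for the negation ¬((◇s → p) ∨ □((s ∧ p) → s)):
1. ¬((◇s → p) ∨ □((s ∧ p) → s)), u
2. ¬(◇s → p), u   [¬∨-rule on 1]
3. ¬□((s ∧ p) → s), u   [¬∨-rule on 1]
4. ◇s, u   [¬→-rule on 2]
5. ¬p, u   [¬→-rule on 2]
6. ¬((s ∧ p) → s), v   [¬□-rule on 3: fresh world v, uRv]
7. s ∧ p, v   [¬→-rule on 6]
8. ¬s, v   [¬→-rule on 6]
9. s, v   [∧-rule on 7]
10. p, v   [∧-rule on 7]
Accessibility: uRu, uRv, vRv
Branch closes: s and ¬s both at v.
All branches of the negation close; one closing branch shown above.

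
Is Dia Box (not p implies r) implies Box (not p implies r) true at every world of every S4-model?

No, not valid

Tableau for the negation not (Dia Box (not p implies r) implies Box (not p implies r)):
1. not (Dia Box (not p implies r) implies Box (not p implies r)), 0
2. Dia Box (not p implies r), 0
3. not Box (not p implies r), 0
4. Box (not p implies r), 1
5. not p implies r, 1
6. r, 1
7. not (not p implies r), 2
8. not p, 2
9. not r, 2
Accessibility: 0R0, 0R1, 0R2, 1R1, 2R2
The negation has an open branch (countermodel exists).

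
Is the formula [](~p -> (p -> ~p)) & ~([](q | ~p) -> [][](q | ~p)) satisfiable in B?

1. [](~p -> (p -> ~p)) & ~([](q | ~p) -> [][](q | ~p)), u
2. [](~p -> (p -> ~p)), u   [&-rule on 1]
3. ~([](q | ~p) -> [][](q | ~p)), u   [&-rule on 1]
4. [](q | ~p), u   [~->-rule on 3]
5. ~[][](q | ~p), u   [~->-rule on 3]
6. ~p -> (p -> ~p), u   [[]-rule on 2 via uRu]
7. q | ~p, u   [[]-rule on 4 via uRu]
8. p -> ~p, u   [->-rule on 6 (branches; this branch)]
9. ~p, u   [|-rule on 7 (branches; this branch)]
10. ~[](q | ~p), v   [~[]-rule on 5: fresh world v, uRv]
11. ~p -> (p -> ~p), v   [[]-rule on 2 via uRv]
12. q | ~p, v   [[]-rule on 4 via uRv]
13. p -> ~p, v   [->-rule on 11 (branches; this branch)]
14. ~p, v   [|-rule on 12 (branches; this branch)]
15. ~(q | ~p), w   [~[]-rule on 10: fresh world w, vRw]
16. ~q, w   [~|-rule on 15]
17. p, w   [~|-rule on 15]
Accessibility: uRu, uRv, vRu, vRv, vRw, wRv, wRw

Satisfiable (open branch found)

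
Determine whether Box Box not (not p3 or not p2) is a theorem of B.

Invalid (countermodel exists)

Tableau for the negation not Box Box not (not p3 or not p2):
1. not Box Box not (not p3 or not p2), w0
2. not Box not (not p3 or not p2), w1
3. not p3 or not p2, w2
4. not p2, w2
Accessibility: w0Rw0, w0Rw1, w1Rw0, w1Rw1, w1Rw2, w2Rw1, w2Rw2
The negation has an open branch (countermodel exists).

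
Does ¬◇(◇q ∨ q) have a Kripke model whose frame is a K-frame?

Satisfiable

1. ¬◇(◇q ∨ q), 0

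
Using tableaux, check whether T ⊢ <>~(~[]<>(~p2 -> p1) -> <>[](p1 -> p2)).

Invalid (countermodel exists)

Tableau for the negation ~<>~(~[]<>(~p2 -> p1) -> <>[](p1 -> p2)):
1. ~<>~(~[]<>(~p2 -> p1) -> <>[](p1 -> p2)), 0
2. ~[]<>(~p2 -> p1) -> <>[](p1 -> p2), 0
3. <>[](p1 -> p2), 0
4. [](p1 -> p2), 1
5. ~[]<>(~p2 -> p1) -> <>[](p1 -> p2), 1
6. p1 -> p2, 1
7. <>[](p1 -> p2), 1
8. p2, 1
9. [](p1 -> p2), 2
10. p1 -> p2, 2
11. p2, 2
Accessibility: 0R0, 0R1, 1R1, 1R2, 2R2
The negation has an open branch (countermodel exists).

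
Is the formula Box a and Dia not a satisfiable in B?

Unsatisfiable

1. Box a and Dia not a, w0
2. Box a, w0
3. Dia not a, w0
4. a, w0
5. not a, w1
6. a, w1
Accessibility: w0Rw0, w0Rw1, w1Rw0, w1Rw1
Branch closes: a and not a both at w1.
Every branch closes; the branch above is one of them.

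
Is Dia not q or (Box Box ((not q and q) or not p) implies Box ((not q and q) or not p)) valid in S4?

Tableau for the negation not (Dia not q or (Box Box ((not q and q) or not p) implies Box ((not q and q) or not p))):
1. not (Dia not q or (Box Box ((not q and q) or not p) implies Box ((not q and q) or not p))), 0
2. not Dia not q, 0
3. not (Box Box ((not q and q) or not p) implies Box ((not q and q) or not p)), 0
4. Box Box ((not q and q) or not p), 0
5. not Box ((not q and q) or not p), 0
6. q, 0
7. Box ((not q and q) or not p), 0
8. (not q and q) or not p, 0
9. not p, 0
10. not ((not q and q) or not p), 1
11. not (not q and q), 1
12. p, 1
13. q, 1
14. Box ((not q and q) or not p), 1
15. (not q and q) or not p, 1
16. not q and q, 1
17. not q, 1
Accessibility: 0R0, 0R1, 1R1
Branch closes: q and not q both at 1.
All branches of the negation close; one closing branch shown above.

Yes, valid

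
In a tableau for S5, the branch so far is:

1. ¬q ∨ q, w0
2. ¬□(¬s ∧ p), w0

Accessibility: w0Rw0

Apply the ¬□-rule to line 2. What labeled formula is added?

a fresh world w1 with w0Rw1, and ¬(¬s ∧ p) at w1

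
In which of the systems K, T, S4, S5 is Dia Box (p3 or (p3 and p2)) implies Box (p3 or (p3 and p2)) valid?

S5-tableau for the negation not (Dia Box (p3 or (p3 and p2)) implies Box (p3 or (p3 and p2))):
1. not (Dia Box (p3 or (p3 and p2)) implies Box (p3 or (p3 and p2))), w0
2. Dia Box (p3 or (p3 and p2)), w0
3. not Box (p3 or (p3 and p2)), w0
4. Box (p3 or (p3 and p2)), w1
5. p3 or (p3 and p2), w0
6. p3 or (p3 and p2), w1
7. p3 and p2, w0
8. p3, w0
9. p2, w0
10. p3 and p2, w1
11. p3, w1
12. p2, w1
13. not (p3 or (p3 and p2)), w2
14. not p3, w2
15. not (p3 and p2), w2
16. p3 or (p3 and p2), w2
17. not p2, w2
18. p3 and p2, w2
19. p3, w2
20. p2, w2
Accessibility: w0Rw0, w0Rw1, w0Rw2, w1Rw0, w1Rw1, w1Rw2, w2Rw0, w2Rw1, w2Rw2
Branch closes: p3 and not p3 both at w2.
Every branch closes (one shown): valid in S5.
S4-tableau for the negation not (Dia Box (p3 or (p3 and p2)) implies Box (p3 or (p3 and p2))):
1. not (Dia Box (p3 or (p3 and p2)) implies Box (p3 or (p3 and p2))), w0
2. Dia Box (p3 or (p3 and p2)), w0
3. not Box (p3 or (p3 and p2)), w0
4. Box (p3 or (p3 and p2)), w1
5. p3 or (p3 and p2), w1
6. p3 and p2, w1
7. p3, w1
8. p2, w1
9. not (p3 or (p3 and p2)), w2
10. not p3, w2
11. not (p3 and p2), w2
12. not p2, w2
Accessibility: w0Rw0, w0Rw1, w0Rw2, w1Rw1, w2Rw2
Complete open branch: countermodel on an S4-frame, so not valid in S4, nor in K, T (the same frame is also a K-frame and a T-frame).

S5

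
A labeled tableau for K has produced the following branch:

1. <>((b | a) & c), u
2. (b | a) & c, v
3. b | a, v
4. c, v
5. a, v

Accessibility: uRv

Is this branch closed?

Not closed

There is no literal clash: for every atom and world, at most one sign appears.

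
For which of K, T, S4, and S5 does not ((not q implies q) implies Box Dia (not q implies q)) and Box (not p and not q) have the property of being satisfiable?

T-tableau for the formula:
1. not ((not q implies q) implies Box Dia (not q implies q)) and Box (not p and not q), w0
2. not ((not q implies q) implies Box Dia (not q implies q)), w0   [and-rule on 1]
3. Box (not p and not q), w0   [and-rule on 1]
4. not q implies q, w0   [neg-implies-rule on 2]
5. not Box Dia (not q implies q), w0   [neg-implies-rule on 2]
6. not p and not q, w0   [Box-rule on 3 via w0Rw0]
7. not p, w0   [and-rule on 6]
8. not q, w0   [and-rule on 6]
9. q, w0   [implies-rule on 4 (branches; this branch)]
Accessibility: w0Rw0
Branch closes: q and not q both at w0.
Every branch closes (one shown): unsatisfiable in T, hence also in S4, S5 (every S4/S5-frame is a T-frame).
K-tableau for the formula:
1. not ((not q implies q) implies Box Dia (not q implies q)) and Box (not p and not q), w0
2. not ((not q implies q) implies Box Dia (not q implies q)), w0   [and-rule on 1]
3. Box (not p and not q), w0   [and-rule on 1]
4. not q implies q, w0   [neg-implies-rule on 2]
5. not Box Dia (not q implies q), w0   [neg-implies-rule on 2]
6. q, w0   [implies-rule on 4 (branches; this branch)]
7. not Dia (not q implies q), w1   [neg-Box-rule on 5: fresh world w1, w0Rw1]
8. not p and not q, w1   [Box-rule on 3 via w0Rw1]
9. not p, w1   [and-rule on 8]
10. not q, w1   [and-rule on 8]
Accessibility: w0Rw1
Complete open branch: satisfiable in K.

K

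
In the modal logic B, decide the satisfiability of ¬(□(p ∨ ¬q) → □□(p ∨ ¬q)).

1. ¬(□(p ∨ ¬q) → □□(p ∨ ¬q)), w0
2. □(p ∨ ¬q), w0   [¬→-rule on 1]
3. ¬□□(p ∨ ¬q), w0   [¬→-rule on 1]
4. p ∨ ¬q, w0   [□-rule on 2 via w0Rw0]
5. ¬q, w0   [∨-rule on 4 (branches; this branch)]
6. ¬□(p ∨ ¬q), w1   [¬□-rule on 3: fresh world w1, w0Rw1]
7. p ∨ ¬q, w1   [□-rule on 2 via w0Rw1]
8. ¬q, w1   [∨-rule on 7 (branches; this branch)]
9. ¬(p ∨ ¬q), w2   [¬□-rule on 6: fresh world w2, w1Rw2]
10. ¬p, w2   [¬∨-rule on 9]
11. q, w2   [¬∨-rule on 9]
Accessibility: w0Rw0, w0Rw1, w1Rw0, w1Rw1, w1Rw2, w2Rw1, w2Rw2

Satisfiable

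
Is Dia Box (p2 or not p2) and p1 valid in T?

Tableau for the negation not (Dia Box (p2 or not p2) and p1):
1. not (Dia Box (p2 or not p2) and p1), u
2. not p1, u
Accessibility: uRu
The negation has an open branch (countermodel exists).

Not valid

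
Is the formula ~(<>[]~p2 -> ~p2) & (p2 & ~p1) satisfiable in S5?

1. ~(<>[]~p2 -> ~p2) & (p2 & ~p1), w0
2. ~(<>[]~p2 -> ~p2), w0
3. p2 & ~p1, w0
4. <>[]~p2, w0
5. p2, w0
6. ~p1, w0
7. []~p2, w1
8. ~p2, w0
Accessibility: w0Rw0, w0Rw1, w1Rw0, w1Rw1
Branch closes: p2 and ~p2 both at w0.
All branches of the tableau close; one closing branch shown above.

Unsatisfiable (every branch closes)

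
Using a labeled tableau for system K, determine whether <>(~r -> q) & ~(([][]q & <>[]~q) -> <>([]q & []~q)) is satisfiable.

1. <>(~r -> q) & ~(([][]q & <>[]~q) -> <>([]q & []~q)), u
2. <>(~r -> q), u
3. ~(([][]q & <>[]~q) -> <>([]q & []~q)), u
4. [][]q & <>[]~q, u
5. ~<>([]q & []~q), u
6. [][]q, u
7. <>[]~q, u
8. ~r -> q, v
9. ~([]q & []~q), v
10. []q, v
11. q, v
12. ~[]~q, v
13. []~q, w
14. ~([]q & []~q), w
15. []q, w
16. ~[]~q, w
17. q, x
18. q, y
19. ~q, y
Accessibility: uRv, uRw, vRx, wRy
Branch closes: q and ~q both at y.
All branches of the tableau close; one closing branch shown above.

Unsatisfiable (every branch closes)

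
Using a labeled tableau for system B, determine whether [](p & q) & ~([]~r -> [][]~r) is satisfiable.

Satisfiable

1. [](p & q) & ~([]~r -> [][]~r), u
2. [](p & q), u   [&-rule on 1]
3. ~([]~r -> [][]~r), u   [&-rule on 1]
4. []~r, u   [~->-rule on 3]
5. ~[][]~r, u   [~->-rule on 3]
6. p & q, u   [[]-rule on 2 via uRu]
7. p, u   [&-rule on 6]
8. q, u   [&-rule on 6]
9. ~r, u   [[]-rule on 4 via uRu]
10. ~[]~r, v   [~[]-rule on 5: fresh world v, uRv]
11. p & q, v   [[]-rule on 2 via uRv]
12. p, v   [&-rule on 11]
13. q, v   [&-rule on 11]
14. ~r, v   [[]-rule on 4 via uRv]
15. r, w   [~[]-rule on 10: fresh world w, vRw]
Accessibility: uRu, uRv, vRu, vRv, vRw, wRv, wRw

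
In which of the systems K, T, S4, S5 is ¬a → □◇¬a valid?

S5

S4-tableau for the negation ¬(¬a → □◇¬a):
1. ¬(¬a → □◇¬a), 0
2. ¬a, 0   [¬→-rule on 1]
3. ¬□◇¬a, 0   [¬→-rule on 1]
4. ¬◇¬a, 1   [¬□-rule on 3: fresh world 1, 0R1]
5. a, 1   [¬◇-rule on 4 via 1R1]
Accessibility: 0R0, 0R1, 1R1
Complete open branch: countermodel on an S4-frame, so not valid in S4, nor in K, T (the same frame is also a K-frame and a T-frame).
S5-tableau for the negation ¬(¬a → □◇¬a):
1. ¬(¬a → □◇¬a), 0
2. ¬a, 0   [¬→-rule on 1]
3. ¬□◇¬a, 0   [¬→-rule on 1]
4. ¬◇¬a, 1   [¬□-rule on 3: fresh world 1, 0R1]
5. a, 0   [¬◇-rule on 4 via 1R0]
Accessibility: 0R0, 0R1, 1R0, 1R1
Branch closes: a and ¬a both at 0.
Every branch closes (one shown): valid in S5.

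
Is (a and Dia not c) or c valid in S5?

Tableau for the negation not ((a and Dia not c) or c):
1. not ((a and Dia not c) or c), w0
2. not (a and Dia not c), w0
3. not c, w0
4. not a, w0
Accessibility: w0Rw0
The negation has an open branch (countermodel exists).

Not valid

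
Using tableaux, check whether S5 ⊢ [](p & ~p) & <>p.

Not valid

Tableau for the negation ~([](p & ~p) & <>p):
1. ~([](p & ~p) & <>p), 0
2. ~<>p, 0
3. ~p, 0
Accessibility: 0R0
The negation has an open branch (countermodel exists).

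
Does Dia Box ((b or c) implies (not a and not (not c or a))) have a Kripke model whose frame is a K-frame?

1. Dia Box ((b or c) implies (not a and not (not c or a))), w0
2. Box ((b or c) implies (not a and not (not c or a))), w1
Accessibility: w0Rw1

Satisfiable (open branch found)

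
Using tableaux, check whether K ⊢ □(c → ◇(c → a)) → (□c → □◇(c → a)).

Tableau for the negation ¬(□(c → ◇(c → a)) → (□c → □◇(c → a))):
1. ¬(□(c → ◇(c → a)) → (□c → □◇(c → a))), 0
2. □(c → ◇(c → a)), 0
3. ¬(□c → □◇(c → a)), 0
4. □c, 0
5. ¬□◇(c → a), 0
6. ¬◇(c → a), 1
7. c → ◇(c → a), 1
8. c, 1
9. ◇(c → a), 1
10. c → a, 2
11. ¬(c → a), 2
12. c, 2
13. ¬a, 2
14. a, 2
Accessibility: 0R1, 1R2
Branch closes: a and ¬a both at 2.
All branches of the negation close; one closing branch shown above.

Valid in K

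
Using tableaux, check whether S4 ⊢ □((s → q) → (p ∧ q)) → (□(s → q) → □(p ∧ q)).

Valid in S4

Tableau for the negation ¬(□((s → q) → (p ∧ q)) → (□(s → q) → □(p ∧ q))):
1. ¬(□((s → q) → (p ∧ q)) → (□(s → q) → □(p ∧ q))), 0
2. □((s → q) → (p ∧ q)), 0
3. ¬(□(s → q) → □(p ∧ q)), 0
4. □(s → q), 0
5. ¬□(p ∧ q), 0
6. (s → q) → (p ∧ q), 0
7. s → q, 0
8. p ∧ q, 0
9. p, 0
10. q, 0
11. ¬(p ∧ q), 1
12. (s → q) → (p ∧ q), 1
13. s → q, 1
14. ¬q, 1
15. ¬(s → q), 1
16. s, 1
17. q, 1
Accessibility: 0R0, 0R1, 1R1
Branch closes: q and ¬q both at 1.
Every branch of the negation's tableau closes; the branch above is one of them.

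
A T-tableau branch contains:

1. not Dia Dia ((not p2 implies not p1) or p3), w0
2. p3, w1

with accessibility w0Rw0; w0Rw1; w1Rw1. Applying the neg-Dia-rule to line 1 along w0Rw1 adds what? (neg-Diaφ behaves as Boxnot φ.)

not Dia ((not p2 implies not p1) or p3), w1

neg-Diaφ behaves as Boxnot φ: propagate the negated body to each accessible world.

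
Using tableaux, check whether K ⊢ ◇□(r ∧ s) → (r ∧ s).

Tableau for the negation ¬(◇□(r ∧ s) → (r ∧ s)):
1. ¬(◇□(r ∧ s) → (r ∧ s)), 0
2. ◇□(r ∧ s), 0
3. ¬(r ∧ s), 0
4. ¬s, 0
5. □(r ∧ s), 1
Accessibility: 0R1
The negation has an open branch (countermodel exists).

No, not valid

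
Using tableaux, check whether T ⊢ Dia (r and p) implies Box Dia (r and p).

Invalid (countermodel exists)

Tableau for the negation not (Dia (r and p) implies Box Dia (r and p)):
1. not (Dia (r and p) implies Box Dia (r and p)), 0
2. Dia (r and p), 0
3. not Box Dia (r and p), 0
4. r and p, 1
5. r, 1
6. p, 1
7. not Dia (r and p), 2
8. not (r and p), 2
9. not p, 2
Accessibility: 0R0, 0R1, 0R2, 1R1, 2R2
The negation has an open branch (countermodel exists).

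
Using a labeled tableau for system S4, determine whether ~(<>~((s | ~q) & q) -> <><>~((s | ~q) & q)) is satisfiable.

Unsatisfiable

1. ~(<>~((s | ~q) & q) -> <><>~((s | ~q) & q)), w0
2. <>~((s | ~q) & q), w0   [~->-rule on 1]
3. ~<><>~((s | ~q) & q), w0   [~->-rule on 1]
4. ~<>~((s | ~q) & q), w0   [~<>-rule on 3 via w0Rw0]
5. (s | ~q) & q, w0   [~<>-rule on 4 via w0Rw0]
6. s | ~q, w0   [&-rule on 5]
7. q, w0   [&-rule on 5]
8. s, w0   [|-rule on 6 (branches; this branch)]
9. ~((s | ~q) & q), w1   [<>-rule on 2: fresh world w1, w0Rw1]
10. ~<>~((s | ~q) & q), w1   [~<>-rule on 3 via w0Rw1]
11. (s | ~q) & q, w1   [~<>-rule on 4 via w0Rw1]
12. s | ~q, w1   [&-rule on 11]
13. q, w1   [&-rule on 11]
14. ~(s | ~q), w1   [~&-rule on 9 (branches; this branch)]
15. ~s, w1   [~|-rule on 14]
16. ~q, w1   [|-rule on 12 (branches; this branch)]
Accessibility: w0Rw0, w0Rw1, w1Rw1
Branch closes: q and ~q both at w1.
All branches of the tableau close; one closing branch shown above.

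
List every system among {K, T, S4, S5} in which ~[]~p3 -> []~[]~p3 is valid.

S4-tableau for the negation ~(~[]~p3 -> []~[]~p3):
1. ~(~[]~p3 -> []~[]~p3), u
2. ~[]~p3, u
3. ~[]~[]~p3, u
4. p3, v
5. []~p3, w
6. ~p3, w
Accessibility: uRu, uRv, uRw, vRv, wRw
Complete open branch: countermodel on an S4-frame, so not valid in S4, nor in K, T (the same frame is also a K-frame and a T-frame).
S5-tableau for the negation ~(~[]~p3 -> []~[]~p3):
1. ~(~[]~p3 -> []~[]~p3), u
2. ~[]~p3, u
3. ~[]~[]~p3, u
4. p3, v
5. []~p3, w
6. ~p3, u
7. ~p3, v
Accessibility: uRu, uRv, uRw, vRu, vRv, vRw, wRu, wRv, wRw
Branch closes: p3 and ~p3 both at v.
Every branch closes (one shown): valid in S5.

S5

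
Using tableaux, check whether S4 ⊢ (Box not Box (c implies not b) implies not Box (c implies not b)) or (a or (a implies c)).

Tableau for the negation not ((Box not Box (c implies not b) implies not Box (c implies not b)) or (a or (a implies c))):
1. not ((Box not Box (c implies not b) implies not Box (c implies not b)) or (a or (a implies c))), 0
2. not (Box not Box (c implies not b) implies not Box (c implies not b)), 0   [neg-or-rule on 1]
3. not (a or (a implies c)), 0   [neg-or-rule on 1]
4. Box not Box (c implies not b), 0   [neg-implies-rule on 2]
5. Box (c implies not b), 0   [neg-implies-rule on 2]
6. not a, 0   [neg-or-rule on 3]
7. not (a implies c), 0   [neg-or-rule on 3]
8. a, 0   [neg-implies-rule on 7]
9. not c, 0   [neg-implies-rule on 7]
Accessibility: 0R0
Branch closes: a and not a both at 0.
All branches of the negation close; one closing branch shown above.

Yes, valid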